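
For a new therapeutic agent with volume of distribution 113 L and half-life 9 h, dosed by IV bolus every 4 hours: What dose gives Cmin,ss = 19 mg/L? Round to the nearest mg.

775 mg

τ/t½ = 4/9 ≈ 0.44444, so f = (1/2)^(4/9) ≈ 0.734867.
Cmin,ss = (D/Vd)·f/(1−f), so D = Cmin,ss·Vd·(1−f)/f.
D = 19 × 113 × (1−f)/f ≈ 19 × 113 × 0.36079 ≈ 774.62 mg.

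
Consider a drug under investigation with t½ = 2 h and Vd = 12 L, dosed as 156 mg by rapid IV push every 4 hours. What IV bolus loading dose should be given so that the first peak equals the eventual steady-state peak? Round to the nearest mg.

f = (1/2)^(4/2) ≈ 0.250000; accumulation ratio R = 1/(1−f) ≈ 1.33333.
Loading dose to hit Cmax,ss on first dose: D_load = D_maint·R ≈ 156 × 1.33333 ≈ 208.00 mg.

208 mg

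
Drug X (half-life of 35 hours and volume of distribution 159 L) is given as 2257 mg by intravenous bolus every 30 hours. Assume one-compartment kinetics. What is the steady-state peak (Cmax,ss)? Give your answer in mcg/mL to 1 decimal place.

31.7 mcg/mL

Over one 30-h interval, 30/35 ≈ 0.85714 half-lives elapse, leaving f ≈ 0.5520 of each dose.
At steady state, accumulation factor R = 1/(1 − e^(−kτ)) ≈ 2.2321.
Each bolus raises the concentration by D/Vd = 2257/159 ≈ 14.195 mcg/mL.
Steady-state peak Cmax,ss = C₀·R ≈ 14.195 × 2.2321 ≈ 31.685 mcg/mL.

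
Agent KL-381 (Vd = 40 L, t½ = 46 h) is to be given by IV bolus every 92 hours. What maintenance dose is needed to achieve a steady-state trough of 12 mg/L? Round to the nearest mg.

τ/t½ = 92/46 ≈ 2, so f = (1/2)^(92/46) ≈ 0.250000.
Cmin,ss = (D/Vd)·f/(1−f), so D = Cmin,ss·Vd·(1−f)/f.
D = 12 × 40 × (1−f)/f ≈ 12 × 40 × 3.00000 ≈ 1440.00 mg.

1440 mg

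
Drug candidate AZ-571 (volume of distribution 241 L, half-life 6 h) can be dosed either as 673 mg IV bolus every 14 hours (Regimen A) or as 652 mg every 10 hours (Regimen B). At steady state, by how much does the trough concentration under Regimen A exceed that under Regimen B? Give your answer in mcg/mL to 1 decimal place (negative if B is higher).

Regimen A: f = (1/2)^(14/6) ≈ 0.1984; Cmin,ss = (673/241)·f/(1−f) ≈ 0.691 mcg/mL.
Regimen B: f = (1/2)^(10/6) ≈ 0.3150; Cmin,ss = (652/241)·f/(1−f) ≈ 1.244 mcg/mL.
Difference ≈ 0.691 − 1.244 ≈ -0.553 mcg/mL.

-0.6 mcg/mL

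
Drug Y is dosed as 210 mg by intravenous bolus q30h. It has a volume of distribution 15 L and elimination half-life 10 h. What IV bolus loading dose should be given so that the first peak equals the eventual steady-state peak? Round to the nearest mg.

f = (1/2)^(30/10) ≈ 0.125000; accumulation ratio R = 1/(1−f) ≈ 1.14286.
Loading dose to hit Cmax,ss on first dose: D_load = D_maint·R ≈ 210 × 1.14286 ≈ 240.00 mg.

240 mg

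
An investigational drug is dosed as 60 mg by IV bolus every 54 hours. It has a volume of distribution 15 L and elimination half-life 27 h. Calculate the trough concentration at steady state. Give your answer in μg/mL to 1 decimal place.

1.3 μg/mL

The dosing interval is 2 half-lives, so f = 2^(−2) = 0.25.
At steady state, R = 1/(1 − 0.25) = 4/3.
Single-dose peak C₀ = D/Vd = 60/15 = 4 μg/mL.
Steady-state peak Cmax,ss = C₀·R = 4 × 4/3 ≈ 5.333 μg/mL.
Steady-state trough Cmin,ss = Cmax,ss·f ≈ 5.333 × 0.25 ≈ 1.333 μg/mL.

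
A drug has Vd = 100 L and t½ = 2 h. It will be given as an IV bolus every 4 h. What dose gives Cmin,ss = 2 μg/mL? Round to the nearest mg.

τ/t½ = 4/2 ≈ 2, so f = (1/2)^(4/2) ≈ 0.250000.
Cmin,ss = (D/Vd)·f/(1−f), so D = Cmin,ss·Vd·(1−f)/f.
D = 2 × 100 × (1−f)/f ≈ 2 × 100 × 3.00000 ≈ 600.00 mg.

600 mg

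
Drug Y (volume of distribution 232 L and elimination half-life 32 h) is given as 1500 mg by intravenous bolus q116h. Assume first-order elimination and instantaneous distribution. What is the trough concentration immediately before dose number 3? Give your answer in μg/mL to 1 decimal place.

f = (1/2)^(τ/t½) = (1/2)^(116/32) ≈ 0.0811.
C₀ = D/Vd = 1500/232 ≈ 6.466 μg/mL.
Before the 3rd dose, 2 doses have been given. Superposition: Cmin = C₀·(f + f²).
≈ 6.466 × (0.0811 + 0.0066) ≈ 6.466 × 0.0877 ≈ 0.567 μg/mL.

0.6 μg/mL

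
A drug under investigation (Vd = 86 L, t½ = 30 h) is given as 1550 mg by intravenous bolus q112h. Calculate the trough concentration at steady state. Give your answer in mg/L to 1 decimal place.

1.5 mg/L

Over one 112-h interval, 112/30 ≈ 3.7333 half-lives elapse, leaving f ≈ 0.0752 of each dose.
Each bolus raises the concentration by D/Vd = 1550/86 ≈ 18.023 mg/L.
Steady-state trough Cmin,ss = C₀·f/(1−f) ≈ 18.023 × 0.0752/0.9248 ≈ 1.466 mg/L.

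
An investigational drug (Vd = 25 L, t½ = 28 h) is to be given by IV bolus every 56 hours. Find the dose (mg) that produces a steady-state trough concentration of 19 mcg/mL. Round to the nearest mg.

τ/t½ = 56/28 ≈ 2, so f = (1/2)^(56/28) ≈ 0.250000.
Cmin,ss = (D/Vd)·f/(1−f), so D = Cmin,ss·Vd·(1−f)/f.
D = 19 × 25 × (1−f)/f ≈ 19 × 25 × 3.00000 ≈ 1425.00 mg.

1425 mg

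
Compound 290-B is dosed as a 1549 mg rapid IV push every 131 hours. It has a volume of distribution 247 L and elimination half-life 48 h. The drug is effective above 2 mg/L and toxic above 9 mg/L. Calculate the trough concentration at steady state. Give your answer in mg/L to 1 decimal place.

τ/t½ = 131/48 ≈ 2.7292, so fraction remaining f = (1/2)^(131/48) ≈ 0.1508.
Single-dose peak C₀ = D/Vd = 1549/247 ≈ 6.271 mg/L.
Steady-state trough Cmin,ss = C₀·f/(1−f) ≈ 6.271 × 0.1508/0.8492 ≈ 1.114 mg/L.
Trough 1.1 mg/L vs MEC 2 mg/L: subtherapeutic.

1.1 mg/L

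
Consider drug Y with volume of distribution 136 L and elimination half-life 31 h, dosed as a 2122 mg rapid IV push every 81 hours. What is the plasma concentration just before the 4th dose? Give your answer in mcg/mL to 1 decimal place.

f = (1/2)^(τ/t½) = (1/2)^(81/31) ≈ 0.1635.
C₀ = D/Vd = 2122/136 ≈ 15.603 mcg/mL.
Before the 4th dose, 3 doses have been given. Superposition: Cmin = C₀·(f + f² + … + f^3).
≈ 15.603 × (0.1635 + 0.0267 + 0.0044) ≈ 15.603 × 0.1946 ≈ 3.036 mcg/mL.

3.0 mcg/mL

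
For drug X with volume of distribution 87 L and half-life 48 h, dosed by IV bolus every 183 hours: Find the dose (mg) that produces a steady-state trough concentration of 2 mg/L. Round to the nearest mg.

τ/t½ = 183/48 ≈ 3.8125, so f = (1/2)^(183/48) ≈ 0.071174.
Cmin,ss = (D/Vd)·f/(1−f), so D = Cmin,ss·Vd·(1−f)/f.
D = 2 × 87 × (1−f)/f ≈ 2 × 87 × 13.05007 ≈ 2270.71 mg.

2271 mg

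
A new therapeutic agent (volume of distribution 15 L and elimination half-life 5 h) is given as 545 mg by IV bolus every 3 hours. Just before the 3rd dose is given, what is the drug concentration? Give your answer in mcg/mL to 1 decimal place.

f = (1/2)^(τ/t½) = (1/2)^(3/5) ≈ 0.6598.
C₀ = D/Vd = 545/15 ≈ 36.333 mcg/mL.
Before the 3rd dose, 2 doses have been given. Superposition: Cmin = C₀·(f + f²).
≈ 36.333 × (0.6598 + 0.4353) ≈ 36.333 × 1.0951 ≈ 39.788 mcg/mL.

39.8 mcg/mL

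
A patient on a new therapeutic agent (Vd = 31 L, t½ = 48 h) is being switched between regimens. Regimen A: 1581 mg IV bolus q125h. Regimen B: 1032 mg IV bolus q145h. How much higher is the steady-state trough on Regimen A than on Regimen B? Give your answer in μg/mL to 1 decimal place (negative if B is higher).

Regimen A: f = (1/2)^(125/48) ≈ 0.1645; Cmin,ss = (1581/31)·f/(1−f) ≈ 10.041 μg/mL.
Regimen B: f = (1/2)^(145/48) ≈ 0.1232; Cmin,ss = (1032/31)·f/(1−f) ≈ 4.678 μg/mL.
Difference ≈ 10.041 − 4.678 ≈ 5.363 μg/mL.

5.4 μg/mL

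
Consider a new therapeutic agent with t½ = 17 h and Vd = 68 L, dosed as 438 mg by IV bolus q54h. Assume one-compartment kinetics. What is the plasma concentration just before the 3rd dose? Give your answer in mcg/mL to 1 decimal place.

f = (1/2)^(τ/t½) = (1/2)^(54/17) ≈ 0.1106.
C₀ = D/Vd = 438/68 ≈ 6.441 mcg/mL.
Before the 3rd dose, 2 doses have been given. Superposition: Cmin = C₀·(f + f²).
≈ 6.441 × (0.1106 + 0.0122) ≈ 6.441 × 0.1228 ≈ 0.791 mcg/mL.

0.8 mcg/mL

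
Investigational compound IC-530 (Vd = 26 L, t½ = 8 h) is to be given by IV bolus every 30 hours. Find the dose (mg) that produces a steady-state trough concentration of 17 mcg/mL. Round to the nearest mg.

τ/t½ = 30/8 ≈ 3.75, so f = (1/2)^(30/8) ≈ 0.074325.
Cmin,ss = (D/Vd)·f/(1−f), so D = Cmin,ss·Vd·(1−f)/f.
D = 17 × 26 × (1−f)/f ≈ 17 × 26 × 12.45442 ≈ 5504.85 mg.

5505 mg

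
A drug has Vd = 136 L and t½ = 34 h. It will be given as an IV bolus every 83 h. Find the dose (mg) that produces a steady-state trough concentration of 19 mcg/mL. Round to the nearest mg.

τ/t½ = 83/34 ≈ 2.4412, so f = (1/2)^(83/34) ≈ 0.184133.
Cmin,ss = (D/Vd)·f/(1−f), so D = Cmin,ss·Vd·(1−f)/f.
D = 19 × 136 × (1−f)/f ≈ 19 × 136 × 4.43086 ≈ 11449.34 mg.

11449 mg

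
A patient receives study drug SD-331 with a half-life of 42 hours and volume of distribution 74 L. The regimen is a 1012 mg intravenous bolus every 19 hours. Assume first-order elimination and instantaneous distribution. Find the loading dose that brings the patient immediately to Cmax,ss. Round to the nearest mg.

f = (1/2)^(19/42) ≈ 0.730836; accumulation ratio R = 1/(1−f) ≈ 3.71521.
Loading dose to hit Cmax,ss on first dose: D_load = D_maint·R ≈ 1012 × 3.71521 ≈ 3759.79 mg.

3760 mg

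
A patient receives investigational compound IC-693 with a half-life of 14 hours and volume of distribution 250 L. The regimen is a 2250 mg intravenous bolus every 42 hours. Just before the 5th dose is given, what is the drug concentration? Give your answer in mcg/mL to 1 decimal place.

1.3 mcg/mL

f = (1/2)^(τ/t½) = (1/2)^(42/14) ≈ 0.1250.
C₀ = D/Vd = 2250/250 ≈ 9.000 mcg/mL.
Before the 5th dose, 4 doses have been given. Superposition: Cmin = C₀·(f + f² + … + f^4).
≈ 9.000 × (0.1250 + 0.0156 + 0.0020 + 0.0002) ≈ 9.000 × 0.1428 ≈ 1.285 mcg/mL.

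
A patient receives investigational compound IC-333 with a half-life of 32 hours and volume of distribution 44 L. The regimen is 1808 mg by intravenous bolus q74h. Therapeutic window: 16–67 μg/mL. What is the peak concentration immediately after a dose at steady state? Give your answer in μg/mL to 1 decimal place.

τ/t½ = 74/32 ≈ 2.3125, so fraction remaining f = (1/2)^(74/32) ≈ 0.2013.
At steady state, accumulation factor R = 1/(1 − e^(−kτ)) ≈ 1.2520.
Each bolus raises the concentration by D/Vd = 1808/44 ≈ 41.091 μg/mL.
Steady-state peak Cmax,ss = C₀·R ≈ 41.091 × 1.2520 ≈ 51.446 μg/mL.
Peak 51.4 μg/mL vs MTC 67 μg/mL: below toxic threshold.

51.4 μg/mL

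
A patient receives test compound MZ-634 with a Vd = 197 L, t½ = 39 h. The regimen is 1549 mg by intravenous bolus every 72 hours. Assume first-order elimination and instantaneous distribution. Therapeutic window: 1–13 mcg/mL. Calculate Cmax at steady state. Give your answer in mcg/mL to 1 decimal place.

10.9 mcg/mL

τ/t½ = 72/39 ≈ 1.8462, so fraction remaining f = (1/2)^(72/39) ≈ 0.2781.
Accumulation ratio R = 1/(1 − f) ≈ 1/0.7219 ≈ 1.3852.
Single-dose peak C₀ = D/Vd = 1549/197 ≈ 7.863 mcg/mL.
Steady-state peak Cmax,ss = C₀·R ≈ 7.863 × 1.3852 ≈ 10.892 mcg/mL.
Peak 10.9 mcg/mL vs MTC 13 mcg/mL: below toxic threshold.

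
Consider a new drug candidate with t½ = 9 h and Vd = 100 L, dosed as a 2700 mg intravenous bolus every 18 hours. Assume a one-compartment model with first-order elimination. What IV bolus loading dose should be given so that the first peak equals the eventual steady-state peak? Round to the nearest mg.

3600 mg

f = (1/2)^(18/9) ≈ 0.250000; accumulation ratio R = 1/(1−f) ≈ 1.33333.
Loading dose to hit Cmax,ss on first dose: D_load = D_maint·R ≈ 2700 × 1.33333 ≈ 3599.99 mg.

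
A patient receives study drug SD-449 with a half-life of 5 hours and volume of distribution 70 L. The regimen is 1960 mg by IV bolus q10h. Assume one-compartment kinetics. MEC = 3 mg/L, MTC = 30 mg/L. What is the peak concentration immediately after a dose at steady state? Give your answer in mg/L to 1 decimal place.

τ = 10 h = 2 half-lives, so f = (1/2)^2 = 0.25.
Accumulation ratio R = 1/(1 − f) = 1/0.75 = 4/3.
Single-dose peak C₀ = D/Vd = 1960/70 = 28 mg/L.
Steady-state peak Cmax,ss = C₀·R = 28 × 4/3 ≈ 37.333 mg/L.
Peak 37.3 mg/L vs MTC 30 mg/L: exceeds toxic threshold.

37.3 mg/L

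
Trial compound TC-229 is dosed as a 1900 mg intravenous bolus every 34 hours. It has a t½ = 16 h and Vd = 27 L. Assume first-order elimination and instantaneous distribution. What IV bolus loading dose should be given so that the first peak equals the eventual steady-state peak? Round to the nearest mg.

2465 mg

f = (1/2)^(34/16) ≈ 0.229251; accumulation ratio R = 1/(1−f) ≈ 1.29744.
Loading dose to hit Cmax,ss on first dose: D_load = D_maint·R ≈ 1900 × 1.29744 ≈ 2465.14 mg.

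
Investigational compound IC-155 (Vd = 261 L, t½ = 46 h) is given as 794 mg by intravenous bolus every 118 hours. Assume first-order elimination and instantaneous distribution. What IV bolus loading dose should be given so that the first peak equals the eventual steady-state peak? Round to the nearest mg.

f = (1/2)^(118/46) ≈ 0.168963; accumulation ratio R = 1/(1−f) ≈ 1.20332.
Loading dose to hit Cmax,ss on first dose: D_load = D_maint·R ≈ 794 × 1.20332 ≈ 955.44 mg.

955 mg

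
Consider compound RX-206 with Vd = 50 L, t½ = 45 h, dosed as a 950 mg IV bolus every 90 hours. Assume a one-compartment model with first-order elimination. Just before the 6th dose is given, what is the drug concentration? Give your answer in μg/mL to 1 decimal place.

6.3 μg/mL

f = (1/2)^(τ/t½) = (1/2)^(90/45) ≈ 0.2500.
C₀ = D/Vd = 950/50 ≈ 19.000 μg/mL.
Before the 6th dose, 5 doses have been given. Superposition: Cmin = C₀·(f + f² + … + f^5).
≈ 19.000 × (0.2500 + 0.0625 + 0.0156 + 0.0039 + 0.0010) ≈ 19.000 × 0.3330 ≈ 6.327 μg/mL.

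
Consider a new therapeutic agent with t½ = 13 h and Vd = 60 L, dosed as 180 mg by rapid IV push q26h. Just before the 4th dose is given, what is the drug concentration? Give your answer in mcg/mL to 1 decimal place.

1.0 mcg/mL

f = (1/2)^(τ/t½) = (1/2)^(26/13) ≈ 0.2500.
C₀ = D/Vd = 180/60 ≈ 3.000 mcg/mL.
Before the 4th dose, 3 doses have been given. Superposition: Cmin = C₀·(f + f² + … + f^3).
≈ 3.000 × (0.2500 + 0.0625 + 0.0156) ≈ 3.000 × 0.3281 ≈ 0.984 mcg/mL.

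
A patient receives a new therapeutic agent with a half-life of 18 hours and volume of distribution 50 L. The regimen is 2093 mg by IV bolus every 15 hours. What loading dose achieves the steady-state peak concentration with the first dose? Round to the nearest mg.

4770 mg

f = (1/2)^(15/18) ≈ 0.561231; accumulation ratio R = 1/(1−f) ≈ 2.27910.
Loading dose to hit Cmax,ss on first dose: D_load = D_maint·R ≈ 2093 × 2.27910 ≈ 4770.16 mg.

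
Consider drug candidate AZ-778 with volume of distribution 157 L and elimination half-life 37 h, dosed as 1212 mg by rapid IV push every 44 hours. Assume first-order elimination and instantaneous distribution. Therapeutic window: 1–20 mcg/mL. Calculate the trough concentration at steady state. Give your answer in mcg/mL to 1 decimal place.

6.0 mcg/mL

k = ln2/t½ = ln2/37 ≈ 0.018734 h⁻¹; fraction remaining f = e^(−kτ) = e^(−0.018734×44) ≈ 0.4385.
Accumulation ratio R = 1/(1 − f) ≈ 1/0.5615 ≈ 1.7809.
Single-dose peak C₀ = D/Vd = 1212/157 ≈ 7.720 mcg/mL.
Steady-state peak Cmax,ss = C₀·R ≈ 7.720 × 1.7809 ≈ 13.749 mcg/mL.
Steady-state trough Cmin,ss = Cmax,ss·f ≈ 13.749 × 0.4385 ≈ 6.029 mcg/mL.
Trough 6.0 mcg/mL vs MEC 1 mcg/mL: adequate.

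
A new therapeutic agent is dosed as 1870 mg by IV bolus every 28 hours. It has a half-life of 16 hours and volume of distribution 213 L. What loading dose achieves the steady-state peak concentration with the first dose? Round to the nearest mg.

f = (1/2)^(28/16) ≈ 0.297302; accumulation ratio R = 1/(1−f) ≈ 1.42309.
Loading dose to hit Cmax,ss on first dose: D_load = D_maint·R ≈ 1870 × 1.42309 ≈ 2661.18 mg.

2661 mg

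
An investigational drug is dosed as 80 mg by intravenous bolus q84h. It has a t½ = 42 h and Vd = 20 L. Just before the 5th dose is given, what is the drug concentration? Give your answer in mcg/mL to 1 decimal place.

1.3 mcg/mL

f = (1/2)^(τ/t½) = (1/2)^(84/42) ≈ 0.2500.
C₀ = D/Vd = 80/20 ≈ 4.000 mcg/mL.
Before the 5th dose, 4 doses have been given. Superposition: Cmin = C₀·(f + f² + … + f^4).
≈ 4.000 × (0.2500 + 0.0625 + 0.0156 + 0.0039) ≈ 4.000 × 0.3320 ≈ 1.328 mcg/mL.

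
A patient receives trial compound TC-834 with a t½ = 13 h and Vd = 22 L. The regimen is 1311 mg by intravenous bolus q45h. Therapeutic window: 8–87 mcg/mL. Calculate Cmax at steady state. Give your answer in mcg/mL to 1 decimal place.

65.5 mcg/mL

k = ln2/t½ = ln2/13 ≈ 0.053319 h⁻¹; fraction remaining f = e^(−kτ) = e^(−0.053319×45) ≈ 0.0908.
Accumulation ratio R = 1/(1 − f) ≈ 1/0.9092 ≈ 1.0999.
Each bolus raises the concentration by D/Vd = 1311/22 ≈ 59.591 mcg/mL.
Steady-state peak Cmax,ss = C₀·R ≈ 59.591 × 1.0999 ≈ 65.544 mcg/mL.
Peak 65.5 mcg/mL vs MTC 87 mcg/mL: below toxic threshold.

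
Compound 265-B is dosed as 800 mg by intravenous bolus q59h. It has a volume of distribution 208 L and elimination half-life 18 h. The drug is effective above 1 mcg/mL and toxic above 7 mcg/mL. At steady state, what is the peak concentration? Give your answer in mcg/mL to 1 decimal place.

τ/t½ = 59/18 ≈ 3.2778, so fraction remaining f = (1/2)^(59/18) ≈ 0.1031.
At steady state, accumulation factor R = 1/(1 − e^(−kτ)) ≈ 1.1150.
Single-dose peak C₀ = D/Vd = 800/208 ≈ 3.846 mcg/mL.
Steady-state peak Cmax,ss = C₀·R ≈ 3.846 × 1.1150 ≈ 4.288 mcg/mL.
Peak 4.3 mcg/mL vs MTC 7 mcg/mL: below toxic threshold.

4.3 mcg/mL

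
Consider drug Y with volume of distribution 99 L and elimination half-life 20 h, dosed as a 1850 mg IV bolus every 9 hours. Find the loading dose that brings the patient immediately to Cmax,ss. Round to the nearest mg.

6904 mg

f = (1/2)^(9/20) ≈ 0.732043; accumulation ratio R = 1/(1−f) ≈ 3.73194.
Loading dose to hit Cmax,ss on first dose: D_load = D_maint·R ≈ 1850 × 3.73194 ≈ 6904.09 mg.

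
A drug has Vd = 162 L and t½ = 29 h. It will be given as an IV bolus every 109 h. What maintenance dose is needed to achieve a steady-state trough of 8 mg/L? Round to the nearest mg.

τ/t½ = 109/29 ≈ 3.7586, so f = (1/2)^(109/29) ≈ 0.073883.
Cmin,ss = (D/Vd)·f/(1−f), so D = Cmin,ss·Vd·(1−f)/f.
D = 8 × 162 × (1−f)/f ≈ 8 × 162 × 12.53491 ≈ 16245.24 mg.

16245 mg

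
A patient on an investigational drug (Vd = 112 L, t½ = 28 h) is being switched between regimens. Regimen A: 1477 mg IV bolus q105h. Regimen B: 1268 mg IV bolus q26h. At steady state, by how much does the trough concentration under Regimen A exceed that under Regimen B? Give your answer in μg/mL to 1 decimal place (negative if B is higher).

Regimen A: f = (1/2)^(105/28) ≈ 0.0743; Cmin,ss = (1477/112)·f/(1−f) ≈ 1.058 μg/mL.
Regimen B: f = (1/2)^(26/28) ≈ 0.5254; Cmin,ss = (1268/112)·f/(1−f) ≈ 12.533 μg/mL.
Difference ≈ 1.058 − 12.533 ≈ -11.475 μg/mL.

-11.5 μg/mL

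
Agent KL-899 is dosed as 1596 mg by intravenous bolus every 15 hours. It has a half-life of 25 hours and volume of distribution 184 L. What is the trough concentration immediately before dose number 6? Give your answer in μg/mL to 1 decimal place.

14.7 μg/mL

f = (1/2)^(τ/t½) = (1/2)^(15/25) ≈ 0.6598.
C₀ = D/Vd = 1596/184 ≈ 8.674 μg/mL.
Before the 6th dose, 5 doses have been given. Superposition: Cmin = C₀·(f + f² + … + f^5).
≈ 8.674 × (0.6598 + 0.4353 + 0.2872 + 0.1895 + 0.1250) ≈ 8.674 × 1.6968 ≈ 14.718 μg/mL.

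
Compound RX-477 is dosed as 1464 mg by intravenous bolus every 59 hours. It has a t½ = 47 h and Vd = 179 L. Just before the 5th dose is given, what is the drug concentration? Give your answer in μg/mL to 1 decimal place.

f = (1/2)^(τ/t½) = (1/2)^(59/47) ≈ 0.4189.
C₀ = D/Vd = 1464/179 ≈ 8.179 μg/mL.
Before the 5th dose, 4 doses have been given. Superposition: Cmin = C₀·(f + f² + … + f^4).
≈ 8.179 × (0.4189 + 0.1755 + 0.0735 + 0.0308) ≈ 8.179 × 0.6987 ≈ 5.715 μg/mL.

5.7 μg/mL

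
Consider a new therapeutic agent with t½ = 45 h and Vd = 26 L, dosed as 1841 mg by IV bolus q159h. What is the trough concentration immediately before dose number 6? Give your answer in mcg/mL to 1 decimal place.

6.7 mcg/mL

f = (1/2)^(τ/t½) = (1/2)^(159/45) ≈ 0.0864.
C₀ = D/Vd = 1841/26 ≈ 70.808 mcg/mL.
Before the 6th dose, 5 doses have been given. Superposition: Cmin = C₀·(f + f² + … + f^5).
≈ 70.808 × (0.0864 + 0.0075 + 0.0006 + 0.0001 + 0.0000) ≈ 70.808 × 0.0946 ≈ 6.698 mcg/mL.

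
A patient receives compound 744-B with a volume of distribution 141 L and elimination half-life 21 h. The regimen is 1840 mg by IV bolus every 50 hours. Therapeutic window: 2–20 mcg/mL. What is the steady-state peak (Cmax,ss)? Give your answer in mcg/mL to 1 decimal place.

Over one 50-h interval, 50/21 ≈ 2.381 half-lives elapse, leaving f ≈ 0.1920 of each dose.
Accumulation ratio R = 1/(1 − f) ≈ 1/0.8080 ≈ 1.2376.
Single-dose peak C₀ = D/Vd = 1840/141 ≈ 13.050 mcg/mL.
Steady-state peak Cmax,ss = C₀·R ≈ 13.050 × 1.2376 ≈ 16.151 mcg/mL.
Peak 16.2 mcg/mL vs MTC 20 mcg/mL: below toxic threshold.

16.2 mcg/mL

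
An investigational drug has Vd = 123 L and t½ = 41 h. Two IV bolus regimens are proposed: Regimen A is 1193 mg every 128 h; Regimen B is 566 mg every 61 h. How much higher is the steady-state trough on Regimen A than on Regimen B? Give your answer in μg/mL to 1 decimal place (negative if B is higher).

Regimen A: f = (1/2)^(128/41) ≈ 0.1149; Cmin,ss = (1193/123)·f/(1−f) ≈ 1.259 μg/mL.
Regimen B: f = (1/2)^(61/41) ≈ 0.3566; Cmin,ss = (566/123)·f/(1−f) ≈ 2.550 μg/mL.
Difference ≈ 1.259 − 2.550 ≈ -1.291 μg/mL.

-1.3 μg/mL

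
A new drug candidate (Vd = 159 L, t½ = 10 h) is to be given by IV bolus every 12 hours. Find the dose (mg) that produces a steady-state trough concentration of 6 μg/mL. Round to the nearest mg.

1238 mg

τ/t½ = 12/10 ≈ 1.2, so f = (1/2)^(12/10) ≈ 0.435275.
Cmin,ss = (D/Vd)·f/(1−f), so D = Cmin,ss·Vd·(1−f)/f.
D = 6 × 159 × (1−f)/f ≈ 6 × 159 × 1.29740 ≈ 1237.72 mg.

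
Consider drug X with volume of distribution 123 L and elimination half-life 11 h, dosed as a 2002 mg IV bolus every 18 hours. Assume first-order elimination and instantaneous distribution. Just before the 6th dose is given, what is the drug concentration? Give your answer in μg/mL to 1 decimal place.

7.7 μg/mL

f = (1/2)^(τ/t½) = (1/2)^(18/11) ≈ 0.3217.
C₀ = D/Vd = 2002/123 ≈ 16.276 μg/mL.
Before the 6th dose, 5 doses have been given. Superposition: Cmin = C₀·(f + f² + … + f^5).
≈ 16.276 × (0.3217 + 0.1035 + 0.0333 + 0.0107 + 0.0034) ≈ 16.276 × 0.4726 ≈ 7.692 μg/mL.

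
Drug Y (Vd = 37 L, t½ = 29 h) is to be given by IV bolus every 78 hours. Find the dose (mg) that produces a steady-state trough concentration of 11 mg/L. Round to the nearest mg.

τ/t½ = 78/29 ≈ 2.6897, so f = (1/2)^(78/29) ≈ 0.155001.
Cmin,ss = (D/Vd)·f/(1−f), so D = Cmin,ss·Vd·(1−f)/f.
D = 11 × 37 × (1−f)/f ≈ 11 × 37 × 5.45157 ≈ 2218.79 mg.

2219 mg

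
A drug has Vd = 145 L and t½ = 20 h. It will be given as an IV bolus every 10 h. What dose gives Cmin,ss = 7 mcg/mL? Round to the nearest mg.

420 mg

τ/t½ = 10/20 ≈ 0.5, so f = (1/2)^(10/20) ≈ 0.707107.
Cmin,ss = (D/Vd)·f/(1−f), so D = Cmin,ss·Vd·(1−f)/f.
D = 7 × 145 × (1−f)/f ≈ 7 × 145 × 0.41421 ≈ 420.42 mg.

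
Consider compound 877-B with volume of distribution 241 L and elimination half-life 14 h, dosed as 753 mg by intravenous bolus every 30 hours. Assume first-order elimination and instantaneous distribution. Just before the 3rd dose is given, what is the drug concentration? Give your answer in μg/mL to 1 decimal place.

0.9 μg/mL

f = (1/2)^(τ/t½) = (1/2)^(30/14) ≈ 0.2264.
C₀ = D/Vd = 753/241 ≈ 3.124 μg/mL.
Before the 3rd dose, 2 doses have been given. Superposition: Cmin = C₀·(f + f²).
≈ 3.124 × (0.2264 + 0.0513) ≈ 3.124 × 0.2777 ≈ 0.868 μg/mL.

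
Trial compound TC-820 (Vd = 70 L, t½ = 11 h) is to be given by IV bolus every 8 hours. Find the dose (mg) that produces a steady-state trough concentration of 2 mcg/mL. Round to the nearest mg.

τ/t½ = 8/11 ≈ 0.72727, so f = (1/2)^(8/11) ≈ 0.604045.
Cmin,ss = (D/Vd)·f/(1−f), so D = Cmin,ss·Vd·(1−f)/f.
D = 2 × 70 × (1−f)/f ≈ 2 × 70 × 0.65551 ≈ 91.77 mg.

92 mg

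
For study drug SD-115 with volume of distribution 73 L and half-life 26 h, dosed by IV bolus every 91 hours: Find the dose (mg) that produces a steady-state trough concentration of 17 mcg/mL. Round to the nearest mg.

12799 mg

τ/t½ = 91/26 ≈ 3.5, so f = (1/2)^(91/26) ≈ 0.088388.
Cmin,ss = (D/Vd)·f/(1−f), so D = Cmin,ss·Vd·(1−f)/f.
D = 17 × 73 × (1−f)/f ≈ 17 × 73 × 10.31375 ≈ 12799.36 mg.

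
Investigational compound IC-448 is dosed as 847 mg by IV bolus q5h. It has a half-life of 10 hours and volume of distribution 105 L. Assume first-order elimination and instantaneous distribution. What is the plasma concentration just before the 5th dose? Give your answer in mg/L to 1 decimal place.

f = (1/2)^(τ/t½) = (1/2)^(5/10) ≈ 0.7071.
C₀ = D/Vd = 847/105 ≈ 8.067 mg/L.
Before the 5th dose, 4 doses have been given. Superposition: Cmin = C₀·(f + f² + … + f^4).
≈ 8.067 × (0.7071 + 0.5000 + 0.3535 + 0.2500) ≈ 8.067 × 1.8106 ≈ 14.606 mg/L.

14.6 mg/L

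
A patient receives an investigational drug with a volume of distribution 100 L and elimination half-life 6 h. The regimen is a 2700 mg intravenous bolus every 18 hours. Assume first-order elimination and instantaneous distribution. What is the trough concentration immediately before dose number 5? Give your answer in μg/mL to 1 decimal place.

3.9 μg/mL

f = (1/2)^(τ/t½) = (1/2)^(18/6) ≈ 0.1250.
C₀ = D/Vd = 2700/100 ≈ 27.000 μg/mL.
Before the 5th dose, 4 doses have been given. Superposition: Cmin = C₀·(f + f² + … + f^4).
≈ 27.000 × (0.1250 + 0.0156 + 0.0020 + 0.0002) ≈ 27.000 × 0.1428 ≈ 3.856 μg/mL.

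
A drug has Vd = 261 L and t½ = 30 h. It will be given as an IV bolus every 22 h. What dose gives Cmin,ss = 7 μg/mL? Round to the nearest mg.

τ/t½ = 22/30 ≈ 0.73333, so f = (1/2)^(22/30) ≈ 0.601513.
Cmin,ss = (D/Vd)·f/(1−f), so D = Cmin,ss·Vd·(1−f)/f.
D = 7 × 261 × (1−f)/f ≈ 7 × 261 × 0.66247 ≈ 1210.33 mg.

1210 mg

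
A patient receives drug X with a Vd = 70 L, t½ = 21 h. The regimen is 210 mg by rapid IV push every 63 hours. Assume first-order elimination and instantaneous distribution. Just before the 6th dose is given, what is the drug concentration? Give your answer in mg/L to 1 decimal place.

f = (1/2)^(τ/t½) = (1/2)^(63/21) ≈ 0.1250.
C₀ = D/Vd = 210/70 ≈ 3.000 mg/L.
Before the 6th dose, 5 doses have been given. Superposition: Cmin = C₀·(f + f² + … + f^5).
≈ 3.000 × (0.1250 + 0.0156 + 0.0020 + 0.0002 + 0.0000) ≈ 3.000 × 0.1428 ≈ 0.428 mg/L.

0.4 mg/L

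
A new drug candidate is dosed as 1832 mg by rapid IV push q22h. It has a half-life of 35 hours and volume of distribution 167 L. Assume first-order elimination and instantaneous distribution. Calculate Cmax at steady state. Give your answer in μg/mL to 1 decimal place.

31.1 μg/mL

Over one 22-h interval, 22/35 ≈ 0.62857 half-lives elapse, leaving f ≈ 0.6468 of each dose.
Accumulation ratio R = 1/(1 − f) ≈ 1/0.3532 ≈ 2.8313.
Single-dose peak C₀ = D/Vd = 1832/167 ≈ 10.970 μg/mL.
Cmax,ss = C₀/(1 − f) ≈ 10.970/0.3532 ≈ 31.059 μg/mL.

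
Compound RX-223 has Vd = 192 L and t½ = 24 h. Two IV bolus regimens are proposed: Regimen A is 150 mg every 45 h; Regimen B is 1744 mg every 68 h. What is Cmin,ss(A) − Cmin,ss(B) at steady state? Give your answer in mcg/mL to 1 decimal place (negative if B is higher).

Regimen A: f = (1/2)^(45/24) ≈ 0.2726; Cmin,ss = (150/192)·f/(1−f) ≈ 0.293 mcg/mL.
Regimen B: f = (1/2)^(68/24) ≈ 0.1403; Cmin,ss = (1744/192)·f/(1−f) ≈ 1.482 mcg/mL.
Difference ≈ 0.293 − 1.482 ≈ -1.189 mcg/mL.

-1.2 mcg/mL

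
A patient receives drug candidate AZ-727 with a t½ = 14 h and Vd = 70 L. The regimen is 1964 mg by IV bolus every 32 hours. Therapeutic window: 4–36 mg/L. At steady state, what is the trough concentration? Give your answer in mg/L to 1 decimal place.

7.2 mg/L

Over one 32-h interval, 32/14 ≈ 2.2857 half-lives elapse, leaving f ≈ 0.2051 of each dose.
Accumulation ratio R = 1/(1 − f) ≈ 1/0.7949 ≈ 1.2580.
Each bolus raises the concentration by D/Vd = 1964/70 ≈ 28.057 mg/L.
Cmax,ss = C₀/(1 − f) ≈ 28.057/0.7949 ≈ 35.296 mg/L.
Steady-state trough Cmin,ss = Cmax,ss·f ≈ 35.296 × 0.2051 ≈ 7.239 mg/L.
Trough 7.2 mg/L vs MEC 4 mg/L: adequate.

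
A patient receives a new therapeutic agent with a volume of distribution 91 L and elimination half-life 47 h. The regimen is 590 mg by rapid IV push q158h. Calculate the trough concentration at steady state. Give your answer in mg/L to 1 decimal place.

τ/t½ = 158/47 ≈ 3.3617, so fraction remaining f = (1/2)^(158/47) ≈ 0.0973.
Accumulation ratio R = 1/(1 − f) ≈ 1/0.9027 ≈ 1.1078.
Each bolus raises the concentration by D/Vd = 590/91 ≈ 6.484 mg/L.
Cmax,ss = C₀/(1 − f) ≈ 6.484/0.9027 ≈ 7.183 mg/L.
Steady-state trough Cmin,ss = Cmax,ss·f ≈ 7.183 × 0.0973 ≈ 0.699 mg/L.

0.7 mg/L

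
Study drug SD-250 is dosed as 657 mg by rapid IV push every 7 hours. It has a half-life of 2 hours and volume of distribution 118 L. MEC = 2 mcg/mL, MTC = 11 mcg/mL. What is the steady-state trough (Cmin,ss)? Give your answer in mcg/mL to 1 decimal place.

0.5 mcg/mL

k = ln2/t½ = ln2/2 ≈ 0.346574 h⁻¹; fraction remaining f = e^(−kτ) = e^(−0.346574×7) ≈ 0.0884.
Accumulation ratio R = 1/(1 − f) ≈ 1/0.9116 ≈ 1.0970.
Single-dose peak C₀ = D/Vd = 657/118 ≈ 5.568 mcg/mL.
Cmax,ss = C₀/(1 − f) ≈ 5.568/0.9116 ≈ 6.108 mcg/mL.
Steady-state trough Cmin,ss = Cmax,ss·f ≈ 6.108 × 0.0884 ≈ 0.540 mcg/mL.
Trough 0.5 mcg/mL vs MEC 2 mcg/mL: subtherapeutic.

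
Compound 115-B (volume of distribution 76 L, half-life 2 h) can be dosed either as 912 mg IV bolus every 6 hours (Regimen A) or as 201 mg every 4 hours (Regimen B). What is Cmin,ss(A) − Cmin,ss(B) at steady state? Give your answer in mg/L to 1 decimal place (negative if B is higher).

Regimen A: f = (1/2)^(6/2) ≈ 0.1250; Cmin,ss = (912/76)·f/(1−f) ≈ 1.714 mg/L.
Regimen B: f = (1/2)^(4/2) ≈ 0.2500; Cmin,ss = (201/76)·f/(1−f) ≈ 0.882 mg/L.
Difference ≈ 1.714 − 0.882 ≈ 0.832 mg/L.

0.8 mg/L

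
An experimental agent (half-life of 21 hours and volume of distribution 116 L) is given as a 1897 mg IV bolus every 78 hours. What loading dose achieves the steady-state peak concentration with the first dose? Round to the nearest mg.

f = (1/2)^(78/21) ≈ 0.076188; accumulation ratio R = 1/(1−f) ≈ 1.08247.
Loading dose to hit Cmax,ss on first dose: D_load = D_maint·R ≈ 1897 × 1.08247 ≈ 2053.45 mg.

2053 mg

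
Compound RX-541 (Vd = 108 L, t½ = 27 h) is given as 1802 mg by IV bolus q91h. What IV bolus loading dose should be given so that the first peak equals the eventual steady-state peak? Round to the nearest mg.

1995 mg

f = (1/2)^(91/27) ≈ 0.096698; accumulation ratio R = 1/(1−f) ≈ 1.10705.
Loading dose to hit Cmax,ss on first dose: D_load = D_maint·R ≈ 1802 × 1.10705 ≈ 1994.90 mg.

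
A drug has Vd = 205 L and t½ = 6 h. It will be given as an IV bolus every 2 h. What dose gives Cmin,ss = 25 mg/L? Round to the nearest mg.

τ/t½ = 2/6 ≈ 0.33333, so f = (1/2)^(2/6) ≈ 0.793701.
Cmin,ss = (D/Vd)·f/(1−f), so D = Cmin,ss·Vd·(1−f)/f.
D = 25 × 205 × (1−f)/f ≈ 25 × 205 × 0.25992 ≈ 1332.09 mg.

1332 mg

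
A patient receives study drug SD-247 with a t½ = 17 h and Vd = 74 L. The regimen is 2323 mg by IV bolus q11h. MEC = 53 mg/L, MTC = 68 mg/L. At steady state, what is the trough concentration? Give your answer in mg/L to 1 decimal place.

τ/t½ = 11/17 ≈ 0.64706, so fraction remaining f = (1/2)^(11/17) ≈ 0.6386.
At steady state, accumulation factor R = 1/(1 − e^(−kτ)) ≈ 2.7670.
Single-dose peak C₀ = D/Vd = 2323/74 ≈ 31.392 mg/L.
Steady-state peak Cmax,ss = C₀·R ≈ 31.392 × 2.7670 ≈ 86.862 mg/L.
Steady-state trough Cmin,ss = Cmax,ss·f ≈ 86.862 × 0.6386 ≈ 55.470 mg/L.
Trough 55.5 mg/L vs MEC 53 mg/L: adequate.

55.5 mg/L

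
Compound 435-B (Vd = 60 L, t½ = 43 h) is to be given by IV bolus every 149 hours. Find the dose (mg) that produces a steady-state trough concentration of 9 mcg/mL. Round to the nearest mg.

τ/t½ = 149/43 ≈ 3.4651, so f = (1/2)^(149/43) ≈ 0.090552.
Cmin,ss = (D/Vd)·f/(1−f), so D = Cmin,ss·Vd·(1−f)/f.
D = 9 × 60 × (1−f)/f ≈ 9 × 60 × 10.04338 ≈ 5423.43 mg.

5423 mg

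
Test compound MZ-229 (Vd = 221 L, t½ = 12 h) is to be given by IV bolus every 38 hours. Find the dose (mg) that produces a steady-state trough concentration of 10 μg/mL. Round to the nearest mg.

τ/t½ = 38/12 ≈ 3.1667, so f = (1/2)^(38/12) ≈ 0.111362.
Cmin,ss = (D/Vd)·f/(1−f), so D = Cmin,ss·Vd·(1−f)/f.
D = 10 × 221 × (1−f)/f ≈ 10 × 221 × 7.97972 ≈ 17635.18 mg.

17635 mg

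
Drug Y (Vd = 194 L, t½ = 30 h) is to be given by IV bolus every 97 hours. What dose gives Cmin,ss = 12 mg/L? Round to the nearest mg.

τ/t½ = 97/30 ≈ 3.2333, so f = (1/2)^(97/30) ≈ 0.106333.
Cmin,ss = (D/Vd)·f/(1−f), so D = Cmin,ss·Vd·(1−f)/f.
D = 12 × 194 × (1−f)/f ≈ 12 × 194 × 8.40442 ≈ 19565.49 mg.

19565 mg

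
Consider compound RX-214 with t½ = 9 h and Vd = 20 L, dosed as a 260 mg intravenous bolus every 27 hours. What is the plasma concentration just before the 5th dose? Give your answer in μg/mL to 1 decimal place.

1.9 μg/mL

f = (1/2)^(τ/t½) = (1/2)^(27/9) ≈ 0.1250.
C₀ = D/Vd = 260/20 ≈ 13.000 μg/mL.
Before the 5th dose, 4 doses have been given. Superposition: Cmin = C₀·(f + f² + … + f^4).
≈ 13.000 × (0.1250 + 0.0156 + 0.0020 + 0.0002) ≈ 13.000 × 0.1428 ≈ 1.856 μg/mL.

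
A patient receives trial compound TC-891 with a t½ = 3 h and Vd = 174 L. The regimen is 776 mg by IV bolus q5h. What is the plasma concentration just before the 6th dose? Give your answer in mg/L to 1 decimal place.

f = (1/2)^(τ/t½) = (1/2)^(5/3) ≈ 0.3150.
C₀ = D/Vd = 776/174 ≈ 4.460 mg/L.
Before the 6th dose, 5 doses have been given. Superposition: Cmin = C₀·(f + f² + … + f^5).
≈ 4.460 × (0.3150 + 0.0992 + 0.0313 + 0.0098 + 0.0031) ≈ 4.460 × 0.4584 ≈ 2.044 mg/L.

2.0 mg/L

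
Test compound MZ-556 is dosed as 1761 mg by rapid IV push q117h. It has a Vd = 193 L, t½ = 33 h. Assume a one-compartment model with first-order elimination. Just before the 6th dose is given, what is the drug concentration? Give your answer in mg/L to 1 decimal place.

0.9 mg/L

f = (1/2)^(τ/t½) = (1/2)^(117/33) ≈ 0.0856.
C₀ = D/Vd = 1761/193 ≈ 9.124 mg/L.
Before the 6th dose, 5 doses have been given. Superposition: Cmin = C₀·(f + f² + … + f^5).
≈ 9.124 × (0.0856 + 0.0073 + 0.0006 + 0.0001 + 0.0000) ≈ 9.124 × 0.0936 ≈ 0.854 mg/L.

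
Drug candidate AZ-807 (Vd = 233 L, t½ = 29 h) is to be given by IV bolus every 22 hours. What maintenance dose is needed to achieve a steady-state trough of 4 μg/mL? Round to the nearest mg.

τ/t½ = 22/29 ≈ 0.75862, so f = (1/2)^(22/29) ≈ 0.591061.
Cmin,ss = (D/Vd)·f/(1−f), so D = Cmin,ss·Vd·(1−f)/f.
D = 4 × 233 × (1−f)/f ≈ 4 × 233 × 0.69187 ≈ 644.82 mg.

645 mg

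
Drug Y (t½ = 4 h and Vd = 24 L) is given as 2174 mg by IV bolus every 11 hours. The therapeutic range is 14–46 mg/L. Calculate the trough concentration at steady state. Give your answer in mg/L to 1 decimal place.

15.8 mg/L

Over one 11-h interval, 11/4 ≈ 2.75 half-lives elapse, leaving f ≈ 0.1487 of each dose.
Accumulation ratio R = 1/(1 − f) ≈ 1/0.8513 ≈ 1.1747.
Single-dose peak C₀ = D/Vd = 2174/24 ≈ 90.583 mg/L.
Cmax,ss = C₀/(1 − f) ≈ 90.583/0.8513 ≈ 106.405 mg/L.
Steady-state trough Cmin,ss = Cmax,ss·f ≈ 106.405 × 0.1487 ≈ 15.822 mg/L.
Trough 15.8 mg/L vs MEC 14 mg/L: adequate.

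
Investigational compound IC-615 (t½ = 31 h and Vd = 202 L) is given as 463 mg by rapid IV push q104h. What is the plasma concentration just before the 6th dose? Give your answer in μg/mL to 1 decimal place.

0.2 μg/mL

f = (1/2)^(τ/t½) = (1/2)^(104/31) ≈ 0.0977.
C₀ = D/Vd = 463/202 ≈ 2.292 μg/mL.
Before the 6th dose, 5 doses have been given. Superposition: Cmin = C₀·(f + f² + … + f^5).
≈ 2.292 × (0.0977 + 0.0095 + 0.0009 + 0.0001 + 0.0000) ≈ 2.292 × 0.1082 ≈ 0.248 μg/mL.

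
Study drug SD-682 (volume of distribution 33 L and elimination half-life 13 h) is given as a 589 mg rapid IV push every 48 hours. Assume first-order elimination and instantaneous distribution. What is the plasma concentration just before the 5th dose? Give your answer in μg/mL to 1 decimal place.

1.5 μg/mL

f = (1/2)^(τ/t½) = (1/2)^(48/13) ≈ 0.0774.
C₀ = D/Vd = 589/33 ≈ 17.848 μg/mL.
Before the 5th dose, 4 doses have been given. Superposition: Cmin = C₀·(f + f² + … + f^4).
≈ 17.848 × (0.0774 + 0.0060 + 0.0005 + 0.0000) ≈ 17.848 × 0.0839 ≈ 1.497 μg/mL.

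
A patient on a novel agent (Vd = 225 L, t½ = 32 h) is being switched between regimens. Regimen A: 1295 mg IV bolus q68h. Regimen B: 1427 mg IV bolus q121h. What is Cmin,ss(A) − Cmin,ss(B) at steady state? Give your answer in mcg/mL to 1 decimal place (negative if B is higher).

1.2 mcg/mL

Regimen A: f = (1/2)^(68/32) ≈ 0.2293; Cmin,ss = (1295/225)·f/(1−f) ≈ 1.712 mcg/mL.
Regimen B: f = (1/2)^(121/32) ≈ 0.0727; Cmin,ss = (1427/225)·f/(1−f) ≈ 0.497 mcg/mL.
Difference ≈ 1.712 − 0.497 ≈ 1.215 mcg/mL.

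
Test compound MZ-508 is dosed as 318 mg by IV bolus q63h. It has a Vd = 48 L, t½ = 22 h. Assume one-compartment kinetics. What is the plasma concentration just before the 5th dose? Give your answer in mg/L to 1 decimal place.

1.1 mg/L

f = (1/2)^(τ/t½) = (1/2)^(63/22) ≈ 0.1374.
C₀ = D/Vd = 318/48 ≈ 6.625 mg/L.
Before the 5th dose, 4 doses have been given. Superposition: Cmin = C₀·(f + f² + … + f^4).
≈ 6.625 × (0.1374 + 0.0189 + 0.0026 + 0.0004) ≈ 6.625 × 0.1593 ≈ 1.055 mg/L.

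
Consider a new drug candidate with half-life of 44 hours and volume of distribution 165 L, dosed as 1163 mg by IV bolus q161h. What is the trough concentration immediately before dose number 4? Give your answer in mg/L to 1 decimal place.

f = (1/2)^(τ/t½) = (1/2)^(161/44) ≈ 0.0792.
C₀ = D/Vd = 1163/165 ≈ 7.048 mg/L.
Before the 4th dose, 3 doses have been given. Superposition: Cmin = C₀·(f + f² + … + f^3).
≈ 7.048 × (0.0792 + 0.0063 + 0.0005) ≈ 7.048 × 0.0860 ≈ 0.606 mg/L.

0.6 mg/L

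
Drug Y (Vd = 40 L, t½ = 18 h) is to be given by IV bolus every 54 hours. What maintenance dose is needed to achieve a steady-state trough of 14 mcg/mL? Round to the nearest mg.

τ/t½ = 54/18 ≈ 3, so f = (1/2)^(54/18) ≈ 0.125000.
Cmin,ss = (D/Vd)·f/(1−f), so D = Cmin,ss·Vd·(1−f)/f.
D = 14 × 40 × (1−f)/f ≈ 14 × 40 × 7.00000 ≈ 3920.00 mg.

3920 mg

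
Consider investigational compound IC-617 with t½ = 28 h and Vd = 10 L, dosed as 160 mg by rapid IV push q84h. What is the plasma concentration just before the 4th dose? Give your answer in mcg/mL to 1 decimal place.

2.3 mcg/mL

f = (1/2)^(τ/t½) = (1/2)^(84/28) ≈ 0.1250.
C₀ = D/Vd = 160/10 ≈ 16.000 mcg/mL.
Before the 4th dose, 3 doses have been given. Superposition: Cmin = C₀·(f + f² + … + f^3).
≈ 16.000 × (0.1250 + 0.0156 + 0.0020) ≈ 16.000 × 0.1426 ≈ 2.282 mcg/mL.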